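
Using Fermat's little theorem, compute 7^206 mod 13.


Fermat's little theorem: if p is prime and gcd(a,p)=1, then a^(p-1) ≡ 1 (mod p)
p = 13 is prime, gcd(7,13) = 1
Reduce exponent: 206 mod 12 = 2
So 7^206 ≡ 7^2 (mod 13)
7^2 mod 13 = 10

7^206 ≡ 10 (mod 13)


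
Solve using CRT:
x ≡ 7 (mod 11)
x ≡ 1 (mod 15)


m₁ = 11, m₂ = 15, gcd = 1, so CRT applies. M = m₁·m₂ = 165
Let M₁ = M/m₁ = 15, M₂ = M/m₂ = 11
Find y₁ ≡ M₁⁻¹ (mod m₁): 15⁻¹ ≡ 3 (mod 11)
Find y₂ ≡ M₂⁻¹ (mod m₂): 11⁻¹ ≡ 11 (mod 15)
x = a₁·M₁·y₁ + a₂·M₂·y₂ = 7·15·3 + 1·11·11 = 436
Reduce mod 165: x ≡ 106
Check: 106 mod 11 = 7 ✓, 106 mod 15 = 1 ✓

x ≡ 106 (mod 165)


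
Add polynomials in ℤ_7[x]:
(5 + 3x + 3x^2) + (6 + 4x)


Add coefficients mod 7:
x^0: 5 + 6 = 4 (mod 7)
x^1: 3 + 4 = 0 (mod 7)
x^2: 3 + 0 = 3 (mod 7)
Result: 4 + 3x^2

f + g = 4 + 3x^2


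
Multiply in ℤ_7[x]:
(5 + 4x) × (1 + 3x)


Expand and collect like terms; reduce coefficients mod 7:
x^0: 5·1 = 5 ≡ 5 (mod 7)
x^1: 5·3 + 4·1 = 19 ≡ 5 (mod 7)
x^2: 4·3 = 12 ≡ 5 (mod 7)
Result: 5 + 5x + 5x^2

f · g = 5 + 5x + 5x^2


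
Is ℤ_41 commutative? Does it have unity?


ℤ_41 is a commutative ring with unity 1; 41 is prime, so ℤ_41 is a field (hence an integral domain)
Commutative: Yes
Integral domain: Yes
Has unity: Yes

ℤ_41: Commutative=Yes, Unity=Yes


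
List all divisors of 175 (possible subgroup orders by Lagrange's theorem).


Lagrange's theorem: |H| divides |G|
|G| = 175
Divisors of 175: 1, 5, 7, 25, 35, 175

Possible subgroup orders: {1, 5, 7, 25, 35, 175}


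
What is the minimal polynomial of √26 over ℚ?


√26 satisfies x² - 26 = 0, irreducible over ℚ since 26 is squarefree

Minimal polynomial: x² - 26


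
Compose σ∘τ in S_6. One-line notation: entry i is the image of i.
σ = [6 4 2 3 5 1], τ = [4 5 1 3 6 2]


σ∘τ: apply τ first, then σ
1 →τ 4 →σ 3
2 →τ 5 →σ 5
3 →τ 1 →σ 6
4 →τ 3 →σ 2
5 →τ 6 →σ 1
6 →τ 2 →σ 4

σ∘τ = [3 5 6 2 1 4]


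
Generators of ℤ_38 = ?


g generates ℤ_n iff gcd(g,n) = 1
Prime factors of 38: 2, 19
Generators are g ∈ {1,...,37} not divisible by any of these primes.
Generators: {1, 3, 5, 7, 9, 11, 13, 15, 17, 21, 23, 25, 27, 29, 31, 33, 35, 37}
Number of generators = φ(38) = 18

Generators of ℤ_38 = {1, 3, 5, 7, 9, 11, 13, 15, 17, 21, 23, 25, 27, 29, 31, 33, 35, 37}


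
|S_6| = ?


|S_n| = n! (number of permutations of n symbols)
|S_6| = 6! = 720

|S_6| = 720


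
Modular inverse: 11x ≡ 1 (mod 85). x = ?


Use the extended Euclidean algorithm to write 1 = 11·s + 85·t; then s mod 85 is the inverse.
Euclidean algorithm:
  11 = 0·85 + 11
  85 = 7·11 + 8
  11 = 1·8 + 3
  8 = 2·3 + 2
  3 = 1·2 + 1
  2 = 2·1 + 0
gcd(11,85) = 1
Back-substitution gives: 11·(31) + 85·(-4) = 1
So 11⁻¹ ≡ 31 ≡ 31 (mod 85)
Check: 11 × 31 = 341 ≡ 1 (mod 85) ✓

11⁻¹ ≡ 31 (mod 85)


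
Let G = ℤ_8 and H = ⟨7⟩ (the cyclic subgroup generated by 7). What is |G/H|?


|⟨7⟩| = n / gcd(7, 8) = 8 / 1 = 8
H is normal (ℤ_8 is abelian).
|G/H| = |G| / |H| = 8 / 8 = 1

|G/H| = 1


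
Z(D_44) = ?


Z(G) = {g ∈ G | gx = xg for all x ∈ G}
For even n, Z(D_n) = {e, r^(n/2)}: the 180° rotation r^22 commutes with every reflection and rotation

Z(D_44) = {e, r^22}


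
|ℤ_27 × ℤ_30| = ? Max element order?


|ℤ_27 × ℤ_30| = 27 × 30 = 810
Max element order = lcm(27,30) = 270
Cyclic? No (gcd=3)

|ℤ_27×ℤ_30| = 810, max element order = 270


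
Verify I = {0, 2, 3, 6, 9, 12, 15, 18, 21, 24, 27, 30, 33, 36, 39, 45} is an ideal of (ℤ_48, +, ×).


Check ideal conditions for I = {0, 2, 3, 6, 9, 12, 15, 18, 21, 24, 27, 30, 33, 36, 39, 45} in ℤ_48:
(1) I is an additive subgroup? No
(2) For r ∈ ℤ_48 and a ∈ I: r·a ∈ I? No  [counterexample: r=2, a=2, r·a mod 48 = 4 ∉ I]

No, I is not an ideal of ℤ_48


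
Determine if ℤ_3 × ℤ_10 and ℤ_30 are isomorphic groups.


Comparing ℤ_3 × ℤ_10 and ℤ_30:
gcd(3,10) = 1, so ℤ_3 × ℤ_10 ≅ ℤ_30 (CRT)

Yes, ℤ_3 × ℤ_10 ≅ ℤ_30


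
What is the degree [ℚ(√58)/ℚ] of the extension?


√58 has minimal polynomial x² - 58 (irreducible over ℚ since 58 is squarefree)

[ℚ(√58)/ℚ] = 2


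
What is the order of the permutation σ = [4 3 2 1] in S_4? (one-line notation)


Cycle decomposition: (1 4) (2 3)
Cycle lengths: 2, 2
Order = lcm(2, 2) = 2

ord(σ) = 2


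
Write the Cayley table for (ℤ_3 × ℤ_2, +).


Elements: {(0,0), (0,1), (1,0), (1,1), (2,0), (2,1)}
Operation: componentwise addition mod (3, 2)
Entry (a, b) = ((a₁+b₁) mod 3, (a₂+b₂) mod 2)

Cayley table:
      | (0,0) | (0,1) | (1,0) | (1,1) | (2,0) | (2,1)
(0,0) | (0,0) | (0,1) | (1,0) | (1,1) | (2,0) | (2,1)
(0,1) | (0,1) | (0,0) | (1,1) | (1,0) | (2,1) | (2,0)
(1,0) | (1,0) | (1,1) | (2,0) | (2,1) | (0,0) | (0,1)
(1,1) | (1,1) | (1,0) | (2,1) | (2,0) | (0,1) | (0,0)
(2,0) | (2,0) | (2,1) | (0,0) | (0,1) | (1,0) | (1,1)
(2,1) | (2,1) | (2,0) | (0,1) | (0,0) | (1,1) | (1,0)


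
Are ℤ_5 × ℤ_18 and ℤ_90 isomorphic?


Comparing ℤ_5 × ℤ_18 and ℤ_90:
gcd(5,18) = 1, so ℤ_5 × ℤ_18 ≅ ℤ_90 (CRT)

Yes, ℤ_5 × ℤ_18 ≅ ℤ_90


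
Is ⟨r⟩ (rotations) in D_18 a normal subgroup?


H = ⟨r⟩ (rotations) in D_18
The rotation subgroup ⟨r⟩ has index 2 in D_18, so it is normal

Yes, normal subgroup


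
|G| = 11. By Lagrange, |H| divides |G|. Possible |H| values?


Lagrange's theorem: |H| divides |G|
|G| = 11
Divisors of 11: 1, 11

Possible subgroup orders: {1, 11}


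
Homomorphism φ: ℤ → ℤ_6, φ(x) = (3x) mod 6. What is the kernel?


Kernel = preimage of identity
ker(φ) = {x ∈ ℤ : 3x ≡ 0 (mod 6)}. gcd(3,6) = 3, so 3x ≡ 0 (mod 6) ⟺ x ≡ 0 (mod 6/3 = 2). Hence ker(φ) = 2ℤ

ker(φ) = 2ℤ


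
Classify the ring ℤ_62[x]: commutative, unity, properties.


ℤ_62 has zero divisors (2·31 ≡ 0), and these lift to constant zero divisors in ℤ_62[x]; so not an integral domain
Commutative: Yes
Integral domain: No
Has unity: Yes

ℤ_62[x]: Commutative=Yes, Unity=Yes


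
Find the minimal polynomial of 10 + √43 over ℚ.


Let α = 10 + √43. Then α - 10 = √43, so (α - 10)² = 43, giving α² - 20α + 57 = 0. Degree 2 and α ∉ ℚ, so this is the minimal polynomial.

Minimal polynomial: x² - 20x + 57


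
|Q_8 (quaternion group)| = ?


Q_8 = {±1, ±i, ±j, ±k}
|Q_8| = 8

|Q_8 (quaternion group)| = 8


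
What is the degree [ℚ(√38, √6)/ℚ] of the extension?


[ℚ(√38,√6):ℚ] = [ℚ(√38,√6):ℚ(√38)]·[ℚ(√38):ℚ] = 2·2 = 4

[ℚ(√38, √6)/ℚ] = 4


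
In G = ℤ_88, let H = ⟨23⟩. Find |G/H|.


|⟨23⟩| = n / gcd(23, 88) = 88 / 1 = 88
H is normal (ℤ_88 is abelian).
|G/H| = |G| / |H| = 88 / 88 = 1

|G/H| = 1


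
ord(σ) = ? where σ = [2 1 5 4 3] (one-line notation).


Cycle decomposition: (1 2) (3 5)
Cycle lengths: 2, 2
Order = lcm(2, 2) = 2

ord(σ) = 2


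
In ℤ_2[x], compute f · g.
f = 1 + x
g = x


Expand and collect like terms; reduce coefficients mod 2:
x^0: 1·0 = 0 ≡ 0 (mod 2)
x^1: 1·1 + 1·0 = 1 ≡ 1 (mod 2)
x^2: 1·1 = 1 ≡ 1 (mod 2)
Result: x + x^2

f · g = x + x^2


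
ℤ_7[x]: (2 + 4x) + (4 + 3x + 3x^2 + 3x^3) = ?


Add coefficients mod 7:
x^0: 2 + 4 = 6 (mod 7)
x^1: 4 + 3 = 0 (mod 7)
x^2: 0 + 3 = 3 (mod 7)
x^3: 0 + 3 = 3 (mod 7)
Result: 6 + 3x^2 + 3x^3

f + g = 6 + 3x^2 + 3x^3


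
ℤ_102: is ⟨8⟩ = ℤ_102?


g generates ℤ_n iff gcd(g, n) = 1
gcd(8, 102) = 2
Since gcd = 2 ≠ 1, ⟨8⟩ has order 51 < 102, so 8 is not a generator.

No, 8 does not generate ℤ_102


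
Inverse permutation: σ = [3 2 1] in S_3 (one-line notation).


To find σ⁻¹, swap domain and range:
σ(1) = 3 → σ⁻¹(3) = 1
σ(2) = 2 → σ⁻¹(2) = 2
σ(3) = 1 → σ⁻¹(1) = 3

σ⁻¹ = [3 2 1]


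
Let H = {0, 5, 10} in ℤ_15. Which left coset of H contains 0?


0 + H = {0 + h (mod 15) : h ∈ H}
0+0=0, 0+5=5, 0+10=10

0 + H = {0, 5, 10}


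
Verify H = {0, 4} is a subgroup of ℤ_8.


Subgroup test for H = {0, 4} in (ℤ_8, +):
(1) 0 ∈ H? Yes
(2) Closure: for all a,b ∈ H, (a+b) mod 8 ∈ H? Yes
(3) Inverses: for all a ∈ H, -a mod 8 ∈ H? Yes

Yes, H is a subgroup of ℤ_8


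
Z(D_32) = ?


Z(G) = {g ∈ G | gx = xg for all x ∈ G}
For even n, Z(D_n) = {e, r^(n/2)}: the 180° rotation r^16 commutes with every reflection and rotation

Z(D_32) = {e, r^16}


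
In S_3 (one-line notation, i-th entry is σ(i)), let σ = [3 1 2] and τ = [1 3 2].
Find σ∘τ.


σ∘τ: apply τ first, then σ
1 →τ 1 →σ 3
2 →τ 3 →σ 2
3 →τ 2 →σ 1

σ∘τ = [3 2 1]


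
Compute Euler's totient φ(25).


φ(n) = count of k ∈ {1,...,n} with gcd(k,n)=1
Coprimes to 25: {1, 2, 3, 4, 6, 7, 8, 9, 11, 12, 13, 14, 16, 17, 18, 19, 21, 22, 23, 24}
Count: 20

φ(25) = 20


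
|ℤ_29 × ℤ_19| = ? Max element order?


|ℤ_29 × ℤ_19| = 29 × 19 = 551
Max element order = lcm(29,19) = 551
Cyclic? Yes (gcd=1)

|ℤ_29×ℤ_19| = 551, max element order = 551


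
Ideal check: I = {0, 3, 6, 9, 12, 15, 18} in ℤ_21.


Check ideal conditions for I = {0, 3, 6, 9, 12, 15, 18} in ℤ_21:
(1) I is an additive subgroup? Yes
(2) For r ∈ ℤ_21 and a ∈ I: r·a ∈ I? Yes

Yes, I is an ideal of ℤ_21


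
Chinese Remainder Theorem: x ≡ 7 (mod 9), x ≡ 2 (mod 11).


m₁ = 9, m₂ = 11, gcd = 1, so CRT applies. M = m₁·m₂ = 99
Let M₁ = M/m₁ = 11, M₂ = M/m₂ = 9
Find y₁ ≡ M₁⁻¹ (mod m₁): 11⁻¹ ≡ 5 (mod 9)
Find y₂ ≡ M₂⁻¹ (mod m₂): 9⁻¹ ≡ 5 (mod 11)
x = a₁·M₁·y₁ + a₂·M₂·y₂ = 7·11·5 + 2·9·5 = 475
Reduce mod 99: x ≡ 79
Check: 79 mod 9 = 7 ✓, 79 mod 11 = 2 ✓

x ≡ 79 (mod 99)


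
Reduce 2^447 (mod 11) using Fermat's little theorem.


Fermat's little theorem: if p is prime and gcd(a,p)=1, then a^(p-1) ≡ 1 (mod p)
p = 11 is prime, gcd(2,11) = 1
Reduce exponent: 447 mod 10 = 7
So 2^447 ≡ 2^7 (mod 11)
2^7 mod 11 = 7

2^447 ≡ 7 (mod 11)


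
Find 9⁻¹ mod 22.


Use the extended Euclidean algorithm to write 1 = 9·s + 22·t; then s mod 22 is the inverse.
Euclidean algorithm:
  9 = 0·22 + 9
  22 = 2·9 + 4
  9 = 2·4 + 1
  4 = 4·1 + 0
gcd(9,22) = 1
Back-substitution gives: 9·(5) + 22·(-2) = 1
So 9⁻¹ ≡ 5 ≡ 5 (mod 22)
Check: 9 × 5 = 45 ≡ 1 (mod 22) ✓

9⁻¹ ≡ 5 (mod 22)


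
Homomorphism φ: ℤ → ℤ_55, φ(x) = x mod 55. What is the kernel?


Kernel = preimage of identity
ker(φ) = {x ∈ ℤ : x ≡ 0 (mod 55)} = 55ℤ = {0, ±55, ±110, ...}

ker(φ) = 55ℤ


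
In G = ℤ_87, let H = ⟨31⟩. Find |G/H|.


|⟨31⟩| = n / gcd(31, 87) = 87 / 1 = 87
H is normal (ℤ_87 is abelian).
|G/H| = |G| / |H| = 87 / 87 = 1

|G/H| = 1


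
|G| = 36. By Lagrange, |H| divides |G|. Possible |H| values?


Lagrange's theorem: |H| divides |G|
|G| = 36
Divisors of 36: 1, 2, 3, 4, 6, 9, 12, 18, 36

Possible subgroup orders: {1, 2, 3, 4, 6, 9, 12, 18, 36}


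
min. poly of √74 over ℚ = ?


√74 satisfies x² - 74 = 0, irreducible over ℚ since 74 is squarefree

Minimal polynomial: x² - 74


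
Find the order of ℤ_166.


ℤ_n has n elements.

|ℤ_166| = 166


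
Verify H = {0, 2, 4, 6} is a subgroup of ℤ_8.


Subgroup test for H = {0, 2, 4, 6} in (ℤ_8, +):
(1) 0 ∈ H? Yes
(2) Closure: for all a,b ∈ H, (a+b) mod 8 ∈ H? Yes
(3) Inverses: for all a ∈ H, -a mod 8 ∈ H? Yes

Yes, H is a subgroup of ℤ_8


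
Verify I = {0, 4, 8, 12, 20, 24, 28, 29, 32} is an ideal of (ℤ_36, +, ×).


Check ideal conditions for I = {0, 4, 8, 12, 20, 24, 28, 29, 32} in ℤ_36:
(1) I is an additive subgroup? No
(2) For r ∈ ℤ_36 and a ∈ I: r·a ∈ I? No  [counterexample: r=2, a=8, r·a mod 36 = 16 ∉ I]

No, I is not an ideal of ℤ_36


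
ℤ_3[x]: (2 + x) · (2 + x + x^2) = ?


Expand and collect like terms; reduce coefficients mod 3:
x^0: 2·2 = 4 ≡ 1 (mod 3)
x^1: 2·1 + 1·2 = 4 ≡ 1 (mod 3)
x^2: 2·1 + 1·1 = 3 ≡ 0 (mod 3)
x^3: 1·1 = 1 ≡ 1 (mod 3)
Result: 1 + x + x^3

f · g = 1 + x + x^3


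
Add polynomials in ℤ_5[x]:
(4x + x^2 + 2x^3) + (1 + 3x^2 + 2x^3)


Add coefficients mod 5:
x^0: 0 + 1 = 1 (mod 5)
x^1: 4 + 0 = 4 (mod 5)
x^2: 1 + 3 = 4 (mod 5)
x^3: 2 + 2 = 4 (mod 5)
Result: 1 + 4x + 4x^2 + 4x^3

f + g = 1 + 4x + 4x^2 + 4x^3


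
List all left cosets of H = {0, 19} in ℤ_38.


H = {0, 19}, |H| = 2
Number of cosets = |G|/|H| = 38/2 = 19
0 + H = {0, 19}
1 + H = {1, 20}
2 + H = {2, 21}
3 + H = {3, 22}
4 + H = {4, 23}
5 + H = {5, 24}
6 + H = {6, 25}
7 + H = {7, 26}
8 + H = {8, 27}
9 + H = {9, 28}
10 + H = {10, 29}
11 + H = {11, 30}
12 + H = {12, 31}
13 + H = {13, 32}
14 + H = {14, 33}
15 + H = {15, 34}
16 + H = {16, 35}
17 + H = {17, 36}
18 + H = {18, 37}

Cosets: 0+H={0,19}; 1+H={1,20}; 2+H={2,21}; 3+H={3,22}; 4+H={4,23}; 5+H={5,24}; 6+H={6,25}; 7+H={7,26}; 8+H={8,27}; 9+H={9,28}; 10+H={10,29}; 11+H={11,30}; 12+H={12,31}; 13+H={13,32}; 14+H={14,33}; 15+H={15,34}; 16+H={16,35}; 17+H={17,36}; 18+H={18,37}


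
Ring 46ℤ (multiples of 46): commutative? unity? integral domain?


46ℤ is a commutative ring under +,× but has no multiplicative identity (1 ∉ 46ℤ); it has no zero divisors, but without unity it is not an integral domain
Commutative: Yes
Integral domain: No
Has unity: No

46ℤ (multiples of 46): Commutative=Yes, Unity=No


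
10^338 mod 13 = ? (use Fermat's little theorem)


Fermat's little theorem: if p is prime and gcd(a,p)=1, then a^(p-1) ≡ 1 (mod p)
p = 13 is prime, gcd(10,13) = 1
Reduce exponent: 338 mod 12 = 2
So 10^338 ≡ 10^2 (mod 13)
10^2 mod 13 = 9

10^338 ≡ 9 (mod 13)


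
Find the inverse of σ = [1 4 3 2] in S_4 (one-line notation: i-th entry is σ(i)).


To find σ⁻¹, swap domain and range:
σ(1) = 1 → σ⁻¹(1) = 1
σ(2) = 4 → σ⁻¹(4) = 2
σ(3) = 3 → σ⁻¹(3) = 3
σ(4) = 2 → σ⁻¹(2) = 4

σ⁻¹ = [1 4 3 2]


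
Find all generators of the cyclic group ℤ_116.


g generates ℤ_n iff gcd(g,n) = 1
Prime factors of 116: 2, 29
Generators are g ∈ {1,...,115} not divisible by any of these primes.
Generators: {1, 3, 5, 7, 9, 11, 13, 15, 17, 19, 21, 23, 25, 27, 31, 33, 35, 37, 39, 41, 43, 45, 47, 49, 51, 53, 55, 57, 59, 61, 63, 65, 67, 69, 71, 73, 75, 77, 79, 81, 83, 85, 89, 91, 93, 95, 97, 99, 101, 103, 105, 107, 109, 111, 113, 115}
Number of generators = φ(116) = 56

Generators of ℤ_116 = {1, 3, 5, 7, 9, 11, 13, 15, 17, 19, 21, 23, 25, 27, 31, 33, 35, 37, 39, 41, 43, 45, 47, 49, 51, 53, 55, 57, 59, 61, 63, 65, 67, 69, 71, 73, 75, 77, 79, 81, 83, 85, 89, 91, 93, 95, 97, 99, 101, 103, 105, 107, 109, 111, 113, 115}


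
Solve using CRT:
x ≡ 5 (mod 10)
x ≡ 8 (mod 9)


m₁ = 10, m₂ = 9, gcd = 1, so CRT applies. M = m₁·m₂ = 90
Let M₁ = M/m₁ = 9, M₂ = M/m₂ = 10
Find y₁ ≡ M₁⁻¹ (mod m₁): 9⁻¹ ≡ 9 (mod 10)
Find y₂ ≡ M₂⁻¹ (mod m₂): 10⁻¹ ≡ 1 (mod 9)
x = a₁·M₁·y₁ + a₂·M₂·y₂ = 5·9·9 + 8·10·1 = 485
Reduce mod 90: x ≡ 35
Check: 35 mod 10 = 5 ✓, 35 mod 9 = 8 ✓

x ≡ 35 (mod 90)


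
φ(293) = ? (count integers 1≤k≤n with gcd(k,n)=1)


Factor n: 293 = 293
φ(n) = n · ∏(1 - 1/p) over distinct primes p | n
φ(293) = 293 · (1 - 1/293) = 292

φ(293) = 292


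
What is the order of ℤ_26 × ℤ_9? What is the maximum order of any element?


|ℤ_26 × ℤ_9| = 26 × 9 = 234
Max element order = lcm(26,9) = 234
Cyclic? Yes (gcd=1)

|ℤ_26×ℤ_9| = 234, max element order = 234


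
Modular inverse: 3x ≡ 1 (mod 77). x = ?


Use the extended Euclidean algorithm to write 1 = 3·s + 77·t; then s mod 77 is the inverse.
Euclidean algorithm:
  3 = 0·77 + 3
  77 = 25·3 + 2
  3 = 1·2 + 1
  2 = 2·1 + 0
gcd(3,77) = 1
Back-substitution gives: 3·(26) + 77·(-1) = 1
So 3⁻¹ ≡ 26 ≡ 26 (mod 77)
Check: 3 × 26 = 78 ≡ 1 (mod 77) ✓

3⁻¹ ≡ 26 (mod 77)


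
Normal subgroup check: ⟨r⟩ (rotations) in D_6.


H = ⟨r⟩ (rotations) in D_6
The rotation subgroup ⟨r⟩ has index 2 in D_6, so it is normal

Yes, normal subgroup


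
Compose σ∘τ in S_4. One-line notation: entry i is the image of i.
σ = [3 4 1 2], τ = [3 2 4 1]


σ∘τ: apply τ first, then σ
1 →τ 3 →σ 1
2 →τ 2 →σ 4
3 →τ 4 →σ 2
4 →τ 1 →σ 3

σ∘τ = [1 4 2 3]


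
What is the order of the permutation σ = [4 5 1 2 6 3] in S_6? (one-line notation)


Cycle decomposition: (1 4 2 5 6 3)
Cycle lengths: 6
Order = lcm(6) = 6

ord(σ) = 6


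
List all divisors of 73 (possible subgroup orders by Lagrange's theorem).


Lagrange's theorem: |H| divides |G|
|G| = 73
Divisors of 73: 1, 73

Possible subgroup orders: {1, 73}


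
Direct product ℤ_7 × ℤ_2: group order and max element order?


|ℤ_7 × ℤ_2| = 7 × 2 = 14
Max element order = lcm(7,2) = 14
Cyclic? Yes (gcd=1)

|ℤ_7×ℤ_2| = 14, max element order = 14


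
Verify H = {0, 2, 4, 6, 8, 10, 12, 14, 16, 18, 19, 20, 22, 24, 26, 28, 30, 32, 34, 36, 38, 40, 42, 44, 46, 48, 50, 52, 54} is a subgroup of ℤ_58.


Subgroup test for H = {0, 2, 4, 6, 8, 10, 12, 14, 16, 18, 19, 20, 22, 24, 26, 28, 30, 32, 34, 36, 38, 40, 42, 44, 46, 48, 50, 52, 54} in (ℤ_58, +):
(1) 0 ∈ H? Yes
(2) Closure: for all a,b ∈ H, (a+b) mod 58 ∈ H? No  [counterexample: 2 + 19 = 21 ∉ H]
(3) Inverses: for all a ∈ H, -a mod 58 ∈ H? No

No, H is not a subgroup of ℤ_58


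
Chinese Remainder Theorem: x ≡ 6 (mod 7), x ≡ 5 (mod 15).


m₁ = 7, m₂ = 15, gcd = 1, so CRT applies. M = m₁·m₂ = 105
Let M₁ = M/m₁ = 15, M₂ = M/m₂ = 7
Find y₁ ≡ M₁⁻¹ (mod m₁): 15⁻¹ ≡ 1 (mod 7)
Find y₂ ≡ M₂⁻¹ (mod m₂): 7⁻¹ ≡ 13 (mod 15)
x = a₁·M₁·y₁ + a₂·M₂·y₂ = 6·15·1 + 5·7·13 = 545
Reduce mod 105: x ≡ 20
Check: 20 mod 7 = 6 ✓, 20 mod 15 = 5 ✓

x ≡ 20 (mod 105)


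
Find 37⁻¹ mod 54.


Use the extended Euclidean algorithm to write 1 = 37·s + 54·t; then s mod 54 is the inverse.
Euclidean algorithm:
  37 = 0·54 + 37
  54 = 1·37 + 17
  37 = 2·17 + 3
  17 = 5·3 + 2
  3 = 1·2 + 1
  2 = 2·1 + 0
gcd(37,54) = 1
Back-substitution gives: 37·(19) + 54·(-13) = 1
So 37⁻¹ ≡ 19 ≡ 19 (mod 54)
Check: 37 × 19 = 703 ≡ 1 (mod 54) ✓

37⁻¹ ≡ 19 (mod 54)


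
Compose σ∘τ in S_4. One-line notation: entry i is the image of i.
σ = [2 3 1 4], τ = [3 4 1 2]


σ∘τ: apply τ first, then σ
1 →τ 3 →σ 1
2 →τ 4 →σ 4
3 →τ 1 →σ 2
4 →τ 2 →σ 3

σ∘τ = [1 4 2 3]


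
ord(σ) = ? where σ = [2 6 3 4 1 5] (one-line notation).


Cycle decomposition: (1 2 6 5)
Cycle lengths: 4
Order = lcm(4) = 4

ord(σ) = 4


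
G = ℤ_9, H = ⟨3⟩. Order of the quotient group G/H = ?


|⟨3⟩| = n / gcd(3, 9) = 9 / 3 = 3
H is normal (ℤ_9 is abelian).
|G/H| = |G| / |H| = 9 / 3 = 3

|G/H| = 3


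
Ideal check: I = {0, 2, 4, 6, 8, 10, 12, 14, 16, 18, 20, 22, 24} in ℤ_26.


Check ideal conditions for I = {0, 2, 4, 6, 8, 10, 12, 14, 16, 18, 20, 22, 24} in ℤ_26:
(1) I is an additive subgroup? Yes
(2) For r ∈ ℤ_26 and a ∈ I: r·a ∈ I? Yes

Yes, I is an ideal of ℤ_26


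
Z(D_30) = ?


Z(G) = {g ∈ G | gx = xg for all x ∈ G}
For even n, Z(D_n) = {e, r^(n/2)}: the 180° rotation r^15 commutes with every reflection and rotation

Z(D_30) = {e, r^15}


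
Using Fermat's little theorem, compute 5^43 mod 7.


Fermat's little theorem: if p is prime and gcd(a,p)=1, then a^(p-1) ≡ 1 (mod p)
p = 7 is prime, gcd(5,7) = 1
Reduce exponent: 43 mod 6 = 1
So 5^43 ≡ 5^1 (mod 7)
5^1 mod 7 = 5

5^43 ≡ 5 (mod 7)


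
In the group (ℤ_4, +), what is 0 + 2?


Operation: addition mod 4
0 + 2 = (a + b) mod 4 with a = 0, b = 2

0 + 2 = 2


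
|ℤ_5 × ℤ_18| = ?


|A × B| = |A| · |B|
|ℤ_5 × ℤ_18| = 5 × 18 = 90

|ℤ_5 × ℤ_18| = 90


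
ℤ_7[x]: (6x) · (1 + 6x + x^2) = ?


Expand and collect like terms; reduce coefficients mod 7:
x^0: 0·1 = 0 ≡ 0 (mod 7)
x^1: 0·6 + 6·1 = 6 ≡ 6 (mod 7)
x^2: 0·1 + 6·6 = 36 ≡ 1 (mod 7)
x^3: 6·1 = 6 ≡ 6 (mod 7)
Result: 6x + x^2 + 6x^3

f · g = 6x + x^2 + 6x^3


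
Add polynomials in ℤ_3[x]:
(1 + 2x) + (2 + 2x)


Add coefficients mod 3:
x^0: 1 + 2 = 0 (mod 3)
x^1: 2 + 2 = 1 (mod 3)
Result: x

f + g = x


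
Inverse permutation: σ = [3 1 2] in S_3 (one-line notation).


To find σ⁻¹, swap domain and range:
σ(1) = 3 → σ⁻¹(3) = 1
σ(2) = 1 → σ⁻¹(1) = 2
σ(3) = 2 → σ⁻¹(2) = 3

σ⁻¹ = [2 3 1]


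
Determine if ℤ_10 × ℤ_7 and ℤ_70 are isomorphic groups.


Comparing ℤ_10 × ℤ_7 and ℤ_70:
gcd(10,7) = 1, so ℤ_10 × ℤ_7 ≅ ℤ_70 (CRT)

Yes, ℤ_10 × ℤ_7 ≅ ℤ_70


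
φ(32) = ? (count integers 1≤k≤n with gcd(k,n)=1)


Factor n: 32 = 2^5
φ(n) = n · ∏(1 - 1/p) over distinct primes p | n
φ(32) = 32 · (1 - 1/2) = 16

φ(32) = 16


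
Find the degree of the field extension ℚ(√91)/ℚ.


√91 has minimal polynomial x² - 91 (irreducible over ℚ since 91 is squarefree)

[ℚ(√91)/ℚ] = 2


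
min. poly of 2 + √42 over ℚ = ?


Let α = 2 + √42. Then α - 2 = √42, so (α - 2)² = 42, giving α² - 4α - 38 = 0. Degree 2 and α ∉ ℚ, so this is the minimal polynomial.

Minimal polynomial: x² - 4x - 38


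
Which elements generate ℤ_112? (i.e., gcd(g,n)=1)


g generates ℤ_n iff gcd(g,n) = 1
Prime factors of 112: 2, 7
Generators are g ∈ {1,...,111} not divisible by any of these primes.
Generators: {1, 3, 5, 9, 11, 13, 15, 17, 19, 23, 25, 27, 29, 31, 33, 37, 39, 41, 43, 45, 47, 51, 53, 55, 57, 59, 61, 65, 67, 69, 71, 73, 75, 79, 81, 83, 85, 87, 89, 93, 95, 97, 99, 101, 103, 107, 109, 111}
Number of generators = φ(112) = 48

Generators of ℤ_112 = {1, 3, 5, 9, 11, 13, 15, 17, 19, 23, 25, 27, 29, 31, 33, 37, 39, 41, 43, 45, 47, 51, 53, 55, 57, 59, 61, 65, 67, 69, 71, 73, 75, 79, 81, 83, 85, 87, 89, 93, 95, 97, 99, 101, 103, 107, 109, 111}


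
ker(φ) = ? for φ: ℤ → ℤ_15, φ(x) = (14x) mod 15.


Kernel = preimage of identity
ker(φ) = {x ∈ ℤ : 14x ≡ 0 (mod 15)}. gcd(14,15) = 1, so 14x ≡ 0 (mod 15) ⟺ x ≡ 0 (mod 15/1 = 15). Hence ker(φ) = 15ℤ

ker(φ) = 15ℤ


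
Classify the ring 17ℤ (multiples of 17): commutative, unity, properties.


17ℤ is a commutative ring under +,× but has no multiplicative identity (1 ∉ 17ℤ); it has no zero divisors, but without unity it is not an integral domain
Commutative: Yes
Integral domain: No
Has unity: No

17ℤ (multiples of 17): Commutative=Yes, Unity=No


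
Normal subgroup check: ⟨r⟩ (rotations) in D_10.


H = ⟨r⟩ (rotations) in D_10
The rotation subgroup ⟨r⟩ has index 2 in D_10, so it is normal

Yes, normal subgroup


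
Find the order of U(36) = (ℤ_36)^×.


U(n) is the group of units mod n; |U(n)| = φ(n)
|U(36)| = φ(36) = 12

|U(36) = (ℤ_36)^×| = 12


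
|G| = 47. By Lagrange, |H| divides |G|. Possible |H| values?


Lagrange's theorem: |H| divides |G|
|G| = 47
Divisors of 47: 1, 47

Possible subgroup orders: {1, 47}


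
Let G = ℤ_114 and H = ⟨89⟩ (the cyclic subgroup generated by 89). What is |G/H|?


|⟨89⟩| = n / gcd(89, 114) = 114 / 1 = 114
H is normal (ℤ_114 is abelian).
|G/H| = |G| / |H| = 114 / 114 = 1

|G/H| = 1


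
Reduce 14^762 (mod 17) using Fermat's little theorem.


Fermat's little theorem: if p is prime and gcd(a,p)=1, then a^(p-1) ≡ 1 (mod p)
p = 17 is prime, gcd(14,17) = 1
Reduce exponent: 762 mod 16 = 10
So 14^762 ≡ 14^10 (mod 17)
14^10 mod 17 = 8

14^762 ≡ 8 (mod 17)


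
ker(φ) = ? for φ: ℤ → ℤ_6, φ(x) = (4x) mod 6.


Kernel = preimage of identity
ker(φ) = {x ∈ ℤ : 4x ≡ 0 (mod 6)}. gcd(4,6) = 2, so 4x ≡ 0 (mod 6) ⟺ x ≡ 0 (mod 6/2 = 3). Hence ker(φ) = 3ℤ

ker(φ) = 3ℤ


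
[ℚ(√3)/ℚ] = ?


√3 has minimal polynomial x² - 3 (irreducible over ℚ since 3 is squarefree)

[ℚ(√3)/ℚ] = 2


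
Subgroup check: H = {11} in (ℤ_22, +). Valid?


Subgroup test for H = {11} in (ℤ_22, +):
(1) 0 ∈ H? No
(2) Closure: for all a,b ∈ H, (a+b) mod 22 ∈ H? No  [counterexample: 11 + 11 = 0 ∉ H]
(3) Inverses: for all a ∈ H, -a mod 22 ∈ H? Yes

No, H is not a subgroup of ℤ_22


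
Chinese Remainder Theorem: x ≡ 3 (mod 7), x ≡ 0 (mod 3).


m₁ = 7, m₂ = 3, gcd = 1, so CRT applies. M = m₁·m₂ = 21
Let M₁ = M/m₁ = 3, M₂ = M/m₂ = 7
Find y₁ ≡ M₁⁻¹ (mod m₁): 3⁻¹ ≡ 5 (mod 7)
Find y₂ ≡ M₂⁻¹ (mod m₂): 7⁻¹ ≡ 1 (mod 3)
x = a₁·M₁·y₁ + a₂·M₂·y₂ = 3·3·5 + 0·7·1 = 45
Reduce mod 21: x ≡ 3
Check: 3 mod 7 = 3 ✓, 3 mod 3 = 0 ✓

x ≡ 3 (mod 21)


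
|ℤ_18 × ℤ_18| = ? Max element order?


|ℤ_18 × ℤ_18| = 18 × 18 = 324
Max element order = lcm(18,18) = 18
Cyclic? No (gcd=18)

|ℤ_18×ℤ_18| = 324, max element order = 18


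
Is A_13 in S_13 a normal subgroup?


H = A_13 in S_13
A_13 has index 2 in S_13, and every subgroup of index 2 is normal

Yes, normal subgroup


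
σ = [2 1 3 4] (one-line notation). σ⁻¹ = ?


To find σ⁻¹, swap domain and range:
σ(1) = 2 → σ⁻¹(2) = 1
σ(2) = 1 → σ⁻¹(1) = 2
σ(3) = 3 → σ⁻¹(3) = 3
σ(4) = 4 → σ⁻¹(4) = 4

σ⁻¹ = [2 1 3 4]


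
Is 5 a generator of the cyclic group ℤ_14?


g generates ℤ_n iff gcd(g, n) = 1
gcd(5, 14) = 1
Since gcd = 1, 5 is a generator.

Yes, 5 generates ℤ_14


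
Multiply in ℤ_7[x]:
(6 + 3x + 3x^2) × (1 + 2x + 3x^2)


Expand and collect like terms; reduce coefficients mod 7:
x^0: 6·1 = 6 ≡ 6 (mod 7)
x^1: 6·2 + 3·1 = 15 ≡ 1 (mod 7)
x^2: 6·3 + 3·2 + 3·1 = 27 ≡ 6 (mod 7)
x^3: 3·3 + 3·2 = 15 ≡ 1 (mod 7)
x^4: 3·3 = 9 ≡ 2 (mod 7)
Result: 6 + x + 6x^2 + x^3 + 2x^4

f · g = 6 + x + 6x^2 + x^3 + 2x^4


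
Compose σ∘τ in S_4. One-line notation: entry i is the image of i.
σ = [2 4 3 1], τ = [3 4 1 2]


σ∘τ: apply τ first, then σ
1 →τ 3 →σ 3
2 →τ 4 →σ 1
3 →τ 1 →σ 2
4 →τ 2 →σ 4

σ∘τ = [3 1 2 4]


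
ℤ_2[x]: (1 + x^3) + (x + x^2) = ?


Add coefficients mod 2:
x^0: 1 + 0 = 1 (mod 2)
x^1: 0 + 1 = 1 (mod 2)
x^2: 0 + 1 = 1 (mod 2)
x^3: 1 + 0 = 1 (mod 2)
Result: 1 + x + x^2 + x^3

f + g = 1 + x + x^2 + x^3


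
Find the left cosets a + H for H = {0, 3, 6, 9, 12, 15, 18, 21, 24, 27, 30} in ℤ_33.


H = {0, 3, 6, 9, 12, 15, 18, 21, 24, 27, 30}, |H| = 11
Number of cosets = |G|/|H| = 33/11 = 3
0 + H = {0, 3, 6, 9, 12, 15, 18, 21, 24, 27, 30}
1 + H = {1, 4, 7, 10, 13, 16, 19, 22, 25, 28, 31}
2 + H = {2, 5, 8, 11, 14, 17, 20, 23, 26, 29, 32}

Cosets: 0+H={0,3,6,9,12,15,18,21,24,27,30}; 1+H={1,4,7,10,13,16,19,22,25,28,31}; 2+H={2,5,8,11,14,17,20,23,26,29,32}


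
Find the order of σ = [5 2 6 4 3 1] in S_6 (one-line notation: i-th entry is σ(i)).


Cycle decomposition: (1 5 3 6)
Cycle lengths: 4
Order = lcm(4) = 4

ord(σ) = 4


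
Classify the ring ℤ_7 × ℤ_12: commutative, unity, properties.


Direct product ring; commutative with unity (1,1); but (1,0)·(0,1) = (0,0) gives zero divisors, so not an integral domain
Commutative: Yes
Integral domain: No
Has unity: Yes

ℤ_7 × ℤ_12: Commutative=Yes, Unity=Yes


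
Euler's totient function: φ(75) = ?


Factor n: 75 = 3 × 5^2
φ(n) = n · ∏(1 - 1/p) over distinct primes p | n
φ(75) = 75 · (1 - 1/3) · (1 - 1/5) = 40

φ(75) = 40


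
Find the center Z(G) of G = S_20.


Z(G) = {g ∈ G | gx = xg for all x ∈ G}
S_n is non-abelian for n ≥ 3; Z(S_20) is trivial

Z(S_20) = {e}


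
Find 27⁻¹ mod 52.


Use the extended Euclidean algorithm to write 1 = 27·s + 52·t; then s mod 52 is the inverse.
Euclidean algorithm:
  27 = 0·52 + 27
  52 = 1·27 + 25
  27 = 1·25 + 2
  25 = 12·2 + 1
  2 = 2·1 + 0
gcd(27,52) = 1
Back-substitution gives: 27·(-25) + 52·(13) = 1
So 27⁻¹ ≡ -25 ≡ 27 (mod 52)
Check: 27 × 27 = 729 ≡ 1 (mod 52) ✓

27⁻¹ ≡ 27 (mod 52)


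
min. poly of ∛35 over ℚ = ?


∛35 satisfies x³ - 35 = 0, irreducible over ℚ (no rational root; 35 is not a perfect cube)

Minimal polynomial: x³ - 35


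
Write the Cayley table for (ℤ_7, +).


Elements: {0, 1, 2, 3, 4, 5, 6}
Operation: addition mod 7
Entry (a, b) = (a + b) mod 7

Cayley table:
  | 0 | 1 | 2 | 3 | 4 | 5 | 6
0 | 0 | 1 | 2 | 3 | 4 | 5 | 6
1 | 1 | 2 | 3 | 4 | 5 | 6 | 0
2 | 2 | 3 | 4 | 5 | 6 | 0 | 1
3 | 3 | 4 | 5 | 6 | 0 | 1 | 2
4 | 4 | 5 | 6 | 0 | 1 | 2 | 3
5 | 5 | 6 | 0 | 1 | 2 | 3 | 4
6 | 6 | 0 | 1 | 2 | 3 | 4 | 5


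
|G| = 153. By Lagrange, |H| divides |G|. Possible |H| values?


Lagrange's theorem: |H| divides |G|
|G| = 153
Divisors of 153: 1, 3, 9, 17, 51, 153

Possible subgroup orders: {1, 3, 9, 17, 51, 153}


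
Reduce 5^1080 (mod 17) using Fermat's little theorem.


Fermat's little theorem: if p is prime and gcd(a,p)=1, then a^(p-1) ≡ 1 (mod p)
p = 17 is prime, gcd(5,17) = 1
Reduce exponent: 1080 mod 16 = 8
So 5^1080 ≡ 5^8 (mod 17)
5^8 mod 17 = 16

5^1080 ≡ 16 (mod 17)


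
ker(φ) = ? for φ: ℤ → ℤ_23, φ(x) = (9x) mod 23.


Kernel = preimage of identity
ker(φ) = {x ∈ ℤ : 9x ≡ 0 (mod 23)}. gcd(9,23) = 1, so 9x ≡ 0 (mod 23) ⟺ x ≡ 0 (mod 23/1 = 23). Hence ker(φ) = 23ℤ

ker(φ) = 23ℤ


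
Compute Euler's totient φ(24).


φ(n) = count of k ∈ {1,...,n} with gcd(k,n)=1
Coprimes to 24: {1, 5, 7, 11, 13, 17, 19, 23}
Count: 8

φ(24) = 8


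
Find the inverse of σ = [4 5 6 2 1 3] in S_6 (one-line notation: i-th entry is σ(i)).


To find σ⁻¹, swap domain and range:
σ(1) = 4 → σ⁻¹(4) = 1
σ(2) = 5 → σ⁻¹(5) = 2
σ(3) = 6 → σ⁻¹(6) = 3
σ(4) = 2 → σ⁻¹(2) = 4
σ(5) = 1 → σ⁻¹(1) = 5
σ(6) = 3 → σ⁻¹(3) = 6

σ⁻¹ = [5 4 6 1 2 3]


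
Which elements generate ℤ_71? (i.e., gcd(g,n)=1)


g generates ℤ_n iff gcd(g,n) = 1
Prime factors of 71: 71
Generators are g ∈ {1,...,70} not divisible by any of these primes.
Generators: {1, 2, 3, 4, 5, 6, 7, 8, 9, 10, 11, 12, 13, 14, 15, 16, 17, 18, 19, 20, 21, 22, 23, 24, 25, 26, 27, 28, 29, 30, 31, 32, 33, 34, 35, 36, 37, 38, 39, 40, 41, 42, 43, 44, 45, 46, 47, 48, 49, 50, 51, 52, 53, 54, 55, 56, 57, 58, 59, 60, 61, 62, 63, 64, 65, 66, 67, 68, 69, 70}
Number of generators = φ(71) = 70

Generators of ℤ_71 = {1, 2, 3, 4, 5, 6, 7, 8, 9, 10, 11, 12, 13, 14, 15, 16, 17, 18, 19, 20, 21, 22, 23, 24, 25, 26, 27, 28, 29, 30, 31, 32, 33, 34, 35, 36, 37, 38, 39, 40, 41, 42, 43, 44, 45, 46, 47, 48, 49, 50, 51, 52, 53, 54, 55, 56, 57, 58, 59, 60, 61, 62, 63, 64, 65, 66, 67, 68, 69, 70}


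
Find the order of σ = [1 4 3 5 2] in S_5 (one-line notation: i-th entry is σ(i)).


Cycle decomposition: (2 4 5)
Cycle lengths: 3
Order = lcm(3) = 3

ord(σ) = 3


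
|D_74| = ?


|D_n| = 2n (n rotations and n reflections)
|D_74| = 2×74 = 148

|D_74| = 148


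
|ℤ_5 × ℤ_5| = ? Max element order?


|ℤ_5 × ℤ_5| = 5 × 5 = 25
Max element order = lcm(5,5) = 5
Cyclic? No (gcd=5)

|ℤ_5×ℤ_5| = 25, max element order = 5


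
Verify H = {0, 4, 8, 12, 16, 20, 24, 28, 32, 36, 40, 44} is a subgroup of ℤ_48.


Subgroup test for H = {0, 4, 8, 12, 16, 20, 24, 28, 32, 36, 40, 44} in (ℤ_48, +):
(1) 0 ∈ H? Yes
(2) Closure: for all a,b ∈ H, (a+b) mod 48 ∈ H? Yes
(3) Inverses: for all a ∈ H, -a mod 48 ∈ H? Yes

Yes, H is a subgroup of ℤ_48


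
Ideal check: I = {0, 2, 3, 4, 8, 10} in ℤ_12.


Check ideal conditions for I = {0, 2, 3, 4, 8, 10} in ℤ_12:
(1) I is an additive subgroup? No
(2) For r ∈ ℤ_12 and a ∈ I: r·a ∈ I? No  [counterexample: r=2, a=3, r·a mod 12 = 6 ∉ I]

No, I is not an ideal of ℤ_12


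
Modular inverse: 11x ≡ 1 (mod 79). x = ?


Use the extended Euclidean algorithm to write 1 = 11·s + 79·t; then s mod 79 is the inverse.
Euclidean algorithm:
  11 = 0·79 + 11
  79 = 7·11 + 2
  11 = 5·2 + 1
  2 = 2·1 + 0
gcd(11,79) = 1
Back-substitution gives: 11·(36) + 79·(-5) = 1
So 11⁻¹ ≡ 36 ≡ 36 (mod 79)
Check: 11 × 36 = 396 ≡ 1 (mod 79) ✓

11⁻¹ ≡ 36 (mod 79)


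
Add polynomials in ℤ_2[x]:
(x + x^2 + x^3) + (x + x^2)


Add coefficients mod 2:
x^0: 0 + 0 = 0 (mod 2)
x^1: 1 + 1 = 0 (mod 2)
x^2: 1 + 1 = 0 (mod 2)
x^3: 1 + 0 = 1 (mod 2)
Result: x^3

f + g = x^3


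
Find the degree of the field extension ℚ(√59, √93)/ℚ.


[ℚ(√59,√93):ℚ] = [ℚ(√59,√93):ℚ(√59)]·[ℚ(√59):ℚ] = 2·2 = 4

[ℚ(√59, √93)/ℚ] = 4


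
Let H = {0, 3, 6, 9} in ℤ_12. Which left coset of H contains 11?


11 + H = {11 + h (mod 12) : h ∈ H}
11+0=11, 11+3=2, 11+6=5, 11+9=8
11 + H = {2, 5, 8, 11} = 2 + H

11 + H = {2, 5, 8, 11}


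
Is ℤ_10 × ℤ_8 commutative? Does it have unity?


Direct product ring; commutative with unity (1,1); but (1,0)·(0,1) = (0,0) gives zero divisors, so not an integral domain
Commutative: Yes
Integral domain: No
Has unity: Yes

ℤ_10 × ℤ_8: Commutative=Yes, Unity=Yes


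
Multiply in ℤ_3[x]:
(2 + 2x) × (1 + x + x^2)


Expand and collect like terms; reduce coefficients mod 3:
x^0: 2·1 = 2 ≡ 2 (mod 3)
x^1: 2·1 + 2·1 = 4 ≡ 1 (mod 3)
x^2: 2·1 + 2·1 = 4 ≡ 1 (mod 3)
x^3: 2·1 = 2 ≡ 2 (mod 3)
Result: 2 + x + x^2 + 2x^3

f · g = 2 + x + x^2 + 2x^3


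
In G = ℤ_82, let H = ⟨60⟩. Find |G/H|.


|⟨60⟩| = n / gcd(60, 82) = 82 / 2 = 41
H is normal (ℤ_82 is abelian).
|G/H| = |G| / |H| = 82 / 41 = 2

|G/H| = 2


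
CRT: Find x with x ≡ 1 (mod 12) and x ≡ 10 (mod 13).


m₁ = 12, m₂ = 13, gcd = 1, so CRT applies. M = m₁·m₂ = 156
Let M₁ = M/m₁ = 13, M₂ = M/m₂ = 12
Find y₁ ≡ M₁⁻¹ (mod m₁): 13⁻¹ ≡ 1 (mod 12)
Find y₂ ≡ M₂⁻¹ (mod m₂): 12⁻¹ ≡ 12 (mod 13)
x = a₁·M₁·y₁ + a₂·M₂·y₂ = 1·13·1 + 10·12·12 = 1453
Reduce mod 156: x ≡ 49
Check: 49 mod 12 = 1 ✓, 49 mod 13 = 10 ✓

x ≡ 49 (mod 156)


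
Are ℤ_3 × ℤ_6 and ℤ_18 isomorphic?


Comparing ℤ_3 × ℤ_6 and ℤ_18:
gcd(3,6) = 3 ≠ 1. Max element order in ℤ_3×ℤ_6 is lcm(3,6) = 6 < 18, so it has no element of order 18

No, ℤ_3 × ℤ_6 ≇ ℤ_18


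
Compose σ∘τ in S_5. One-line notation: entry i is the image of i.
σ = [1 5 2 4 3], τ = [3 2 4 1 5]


σ∘τ: apply τ first, then σ
1 →τ 3 →σ 2
2 →τ 2 →σ 5
3 →τ 4 →σ 4
4 →τ 1 →σ 1
5 →τ 5 →σ 3

σ∘τ = [2 5 4 1 3]


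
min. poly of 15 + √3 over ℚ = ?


Let α = 15 + √3. Then α - 15 = √3, so (α - 15)² = 3, giving α² - 30α + 222 = 0. Degree 2 and α ∉ ℚ, so this is the minimal polynomial.

Minimal polynomial: x² - 30x + 222


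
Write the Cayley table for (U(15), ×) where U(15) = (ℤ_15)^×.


Elements: {1, 2, 4, 7, 8, 11, 13, 14}
Operation: multiplication mod 15
Entry (a, b) = (a × b) mod 15

Cayley table:
   |  1 |  2 |  4 |  7 |  8 | 11 | 13 | 14
 1 |  1 |  2 |  4 |  7 |  8 | 11 | 13 | 14
 2 |  2 |  4 |  8 | 14 |  1 |  7 | 11 | 13
 4 |  4 |  8 |  1 | 13 |  2 | 14 |  7 | 11
 7 |  7 | 14 | 13 |  4 | 11 |  2 |  1 |  8
 8 |  8 |  1 |  2 | 11 |  4 | 13 | 14 |  7
11 | 11 |  7 | 14 |  2 | 13 |  1 |  8 |  4
13 | 13 | 11 |  7 |  1 | 14 |  8 |  4 |  2
14 | 14 | 13 | 11 |  8 |  7 |  4 |  2 |  1


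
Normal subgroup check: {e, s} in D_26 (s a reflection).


H = {e, s} in D_26 (s a reflection)
r·s·r⁻¹ = sr⁻² ≠ s for n ≥ 3, so {e, s} is not closed under conjugation

No, not a normal subgroup


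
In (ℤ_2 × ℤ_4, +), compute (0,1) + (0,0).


Operation: componentwise addition mod (2, 4)
(0,1) + (0,0) = ((a₁+b₁) mod 2, (a₂+b₂) mod 4) with a = (0,1), b = (0,0)

(0,1) + (0,0) = (0,1)


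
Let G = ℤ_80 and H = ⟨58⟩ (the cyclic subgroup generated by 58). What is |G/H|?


|⟨58⟩| = n / gcd(58, 80) = 80 / 2 = 40
H is normal (ℤ_80 is abelian).
|G/H| = |G| / |H| = 80 / 40 = 2

|G/H| = 2


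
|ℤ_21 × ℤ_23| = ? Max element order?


|ℤ_21 × ℤ_23| = 21 × 23 = 483
Max element order = lcm(21,23) = 483
Cyclic? Yes (gcd=1)

|ℤ_21×ℤ_23| = 483, max element order = 483


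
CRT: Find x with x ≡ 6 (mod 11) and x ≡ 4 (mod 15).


m₁ = 11, m₂ = 15, gcd = 1, so CRT applies. M = m₁·m₂ = 165
Let M₁ = M/m₁ = 15, M₂ = M/m₂ = 11
Find y₁ ≡ M₁⁻¹ (mod m₁): 15⁻¹ ≡ 3 (mod 11)
Find y₂ ≡ M₂⁻¹ (mod m₂): 11⁻¹ ≡ 11 (mod 15)
x = a₁·M₁·y₁ + a₂·M₂·y₂ = 6·15·3 + 4·11·11 = 754
Reduce mod 165: x ≡ 94
Check: 94 mod 11 = 6 ✓, 94 mod 15 = 4 ✓

x ≡ 94 (mod 165)


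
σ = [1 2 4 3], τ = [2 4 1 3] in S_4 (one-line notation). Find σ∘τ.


σ∘τ: apply τ first, then σ
1 →τ 2 →σ 2
2 →τ 4 →σ 3
3 →τ 1 →σ 1
4 →τ 3 →σ 4

σ∘τ = [2 3 1 4]


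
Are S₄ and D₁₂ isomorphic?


Comparing S₄ and D₁₂:
S₄ has trivial center; D₁₂ has center {e, r⁶}

No, S₄ ≇ D₁₂


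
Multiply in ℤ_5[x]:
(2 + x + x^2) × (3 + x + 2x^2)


Expand and collect like terms; reduce coefficients mod 5:
x^0: 2·3 = 6 ≡ 1 (mod 5)
x^1: 2·1 + 1·3 = 5 ≡ 0 (mod 5)
x^2: 2·2 + 1·1 + 1·3 = 8 ≡ 3 (mod 5)
x^3: 1·2 + 1·1 = 3 ≡ 3 (mod 5)
x^4: 1·2 = 2 ≡ 2 (mod 5)
Result: 1 + 3x^2 + 3x^3 + 2x^4

f · g = 1 + 3x^2 + 3x^3 + 2x^4


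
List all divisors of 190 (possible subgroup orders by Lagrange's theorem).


Lagrange's theorem: |H| divides |G|
|G| = 190
Divisors of 190: 1, 2, 5, 10, 19, 38, 95, 190

Possible subgroup orders: {1, 2, 5, 10, 19, 38, 95, 190}


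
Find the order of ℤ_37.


ℤ_n has n elements.

|ℤ_37| = 37


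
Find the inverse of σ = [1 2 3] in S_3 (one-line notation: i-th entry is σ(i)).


To find σ⁻¹, swap domain and range:
σ(1) = 1 → σ⁻¹(1) = 1
σ(2) = 2 → σ⁻¹(2) = 2
σ(3) = 3 → σ⁻¹(3) = 3

σ⁻¹ = [1 2 3]


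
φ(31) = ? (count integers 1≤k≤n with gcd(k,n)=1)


Factor n: 31 = 31
φ(n) = n · ∏(1 - 1/p) over distinct primes p | n
φ(31) = 31 · (1 - 1/31) = 30

φ(31) = 30


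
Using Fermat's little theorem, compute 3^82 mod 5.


Fermat's little theorem: if p is prime and gcd(a,p)=1, then a^(p-1) ≡ 1 (mod p)
p = 5 is prime, gcd(3,5) = 1
Reduce exponent: 82 mod 4 = 2
So 3^82 ≡ 3^2 (mod 5)
3^2 mod 5 = 4

3^82 ≡ 4 (mod 5)


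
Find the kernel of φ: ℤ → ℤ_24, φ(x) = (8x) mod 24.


Kernel = preimage of identity
ker(φ) = {x ∈ ℤ : 8x ≡ 0 (mod 24)}. gcd(8,24) = 8, so 8x ≡ 0 (mod 24) ⟺ x ≡ 0 (mod 24/8 = 3). Hence ker(φ) = 3ℤ

ker(φ) = 3ℤ


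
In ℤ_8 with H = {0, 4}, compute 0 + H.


0 + H = {0 + h (mod 8) : h ∈ H}
0+0=0, 0+4=4

0 + H = {0, 4}


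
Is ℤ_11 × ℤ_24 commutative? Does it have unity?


Direct product ring; commutative with unity (1,1); but (1,0)·(0,1) = (0,0) gives zero divisors, so not an integral domain
Commutative: Yes
Integral domain: No
Has unity: Yes

ℤ_11 × ℤ_24: Commutative=Yes, Unity=Yes


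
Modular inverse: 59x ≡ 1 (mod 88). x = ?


Use the extended Euclidean algorithm to write 1 = 59·s + 88·t; then s mod 88 is the inverse.
Euclidean algorithm:
  59 = 0·88 + 59
  88 = 1·59 + 29
  59 = 2·29 + 1
  29 = 29·1 + 0
gcd(59,88) = 1
Back-substitution gives: 59·(3) + 88·(-2) = 1
So 59⁻¹ ≡ 3 ≡ 3 (mod 88)
Check: 59 × 3 = 177 ≡ 1 (mod 88) ✓

59⁻¹ ≡ 3 (mod 88)


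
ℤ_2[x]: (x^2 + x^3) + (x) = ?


Add coefficients mod 2:
x^0: 0 + 0 = 0 (mod 2)
x^1: 0 + 1 = 1 (mod 2)
x^2: 1 + 0 = 1 (mod 2)
x^3: 1 + 0 = 1 (mod 2)
Result: x + x^2 + x^3

f + g = x + x^2 + x^3


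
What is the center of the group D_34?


Z(G) = {g ∈ G | gx = xg for all x ∈ G}
For even n, Z(D_n) = {e, r^(n/2)}: the 180° rotation r^17 commutes with every reflection and rotation

Z(D_34) = {e, r^17}


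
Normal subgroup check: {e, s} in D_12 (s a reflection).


H = {e, s} in D_12 (s a reflection)
r·s·r⁻¹ = sr⁻² ≠ s for n ≥ 3, so {e, s} is not closed under conjugation

No, not a normal subgroup
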